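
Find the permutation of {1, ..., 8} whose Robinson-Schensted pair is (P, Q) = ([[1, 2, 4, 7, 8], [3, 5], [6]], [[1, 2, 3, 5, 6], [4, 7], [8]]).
Reverse the RSK construction: for i from n down to 1, find the cell of Q containing i, remove the entry at that cell from P, and reverse-bump it up through P; the value ejected from row 1 is w(i).

Step i=8: Q has 8 at row 3, column 1; remove 6 from row 3 of P and reverse-bump: 6 enters row 2 and ejects 5; 5 enters row 1 and ejects 4. So w(8) = 4. P is now [[1, 2, 5, 7, 8], [3, 6]].
Step i=7: Q has 7 at row 2, column 2; remove 6 from row 2 of P and reverse-bump: 6 enters row 1 and ejects 5. So w(7) = 5. P is now [[1, 2, 6, 7, 8], [3]].
Step i=6: Q has 6 at row 1, column 5; remove that cell from P, ejecting 8. So w(6) = 8. P is now [[1, 2, 6, 7], [3]].
Step i=5: Q has 5 at row 1, column 4; remove that cell from P, ejecting 7. So w(5) = 7. P is now [[1, 2, 6], [3]].
Step i=4: Q has 4 at row 2, column 1; remove 3 from row 2 of P and reverse-bump: 3 enters row 1 and ejects 2. So w(4) = 2. P is now [[1, 3, 6]].
Step i=3: Q has 3 at row 1, column 3; remove that cell from P, ejecting 6. So w(3) = 6. P is now [[1, 3]].
Step i=2: Q has 2 at row 1, column 2; remove that cell from P, ejecting 3. So w(2) = 3. P is now [[1]].
Step i=1: Q has 1 at row 1, column 1; remove that cell from P, ejecting 1. So w(1) = 1. P is now [].

So w = 1 3 6 2 7 8 5 4.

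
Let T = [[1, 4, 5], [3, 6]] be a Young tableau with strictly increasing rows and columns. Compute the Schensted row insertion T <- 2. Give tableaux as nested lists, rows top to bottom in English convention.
In row 1, 2 replaces 4 (the leftmost entry greater than 2); 4 is bumped to row 2. In row 2, 4 replaces 6 (the leftmost entry greater than 4); 6 is bumped to row 3. 6 starts a new row 3. The new tableau is [[1, 2, 5], [3, 4], [6]].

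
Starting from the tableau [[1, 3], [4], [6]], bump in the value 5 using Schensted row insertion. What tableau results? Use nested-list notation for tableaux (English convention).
5 is larger than every entry of row 1, so it is appended to row 1. The new tableau is [[1, 3, 5], [4], [6]].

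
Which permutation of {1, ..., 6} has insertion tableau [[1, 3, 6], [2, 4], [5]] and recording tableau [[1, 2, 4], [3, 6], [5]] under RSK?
Reverse the RSK construction: for i from n down to 1, find the cell of Q containing i, remove the entry at that cell from P, and reverse-bump it up through P; the value ejected from row 1 is w(i).

Step i=6: Q has 6 at row 2, column 2; remove 4 from row 2 of P and reverse-bump: 4 enters row 1 and ejects 3. So w(6) = 3. P is now [[1, 4, 6], [2], [5]].
Step i=5: Q has 5 at row 3, column 1; remove 5 from row 3 of P and reverse-bump: 5 enters row 2 and ejects 2; 2 enters row 1 and ejects 1. So w(5) = 1. P is now [[2, 4, 6], [5]].
Step i=4: Q has 4 at row 1, column 3; remove that cell from P, ejecting 6. So w(4) = 6. P is now [[2, 4], [5]].
Step i=3: Q has 3 at row 2, column 1; remove 5 from row 2 of P and reverse-bump: 5 enters row 1 and ejects 4. So w(3) = 4. P is now [[2, 5]].
Step i=2: Q has 2 at row 1, column 2; remove that cell from P, ejecting 5. So w(2) = 5. P is now [[2]].
Step i=1: Q has 1 at row 1, column 1; remove that cell from P, ejecting 2. So w(1) = 2. P is now [].

So w = 2 5 4 6 1 3.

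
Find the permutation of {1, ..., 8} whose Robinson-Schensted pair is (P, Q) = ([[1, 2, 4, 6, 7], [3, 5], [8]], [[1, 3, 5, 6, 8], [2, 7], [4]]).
8 1 3 2 5 6 4 7

Reverse the RSK construction: for i from n down to 1, find the cell of Q containing i, remove the entry at that cell from P, and reverse-bump it up through P; the value ejected from row 1 is w(i).

Step i=8: Q has 8 at row 1, column 5; remove that cell from P, ejecting 7. So w(8) = 7. P is now [[1, 2, 4, 6], [3, 5], [8]].
Step i=7: Q has 7 at row 2, column 2; remove 5 from row 2 of P and reverse-bump: 5 enters row 1 and ejects 4. So w(7) = 4. P is now [[1, 2, 5, 6], [3], [8]].
Step i=6: Q has 6 at row 1, column 4; remove that cell from P, ejecting 6. So w(6) = 6. P is now [[1, 2, 5], [3], [8]].
Step i=5: Q has 5 at row 1, column 3; remove that cell from P, ejecting 5. So w(5) = 5. P is now [[1, 2], [3], [8]].
Step i=4: Q has 4 at row 3, column 1; remove 8 from row 3 of P and reverse-bump: 8 enters row 2 and ejects 3; 3 enters row 1 and ejects 2. So w(4) = 2. P is now [[1, 3], [8]].
Step i=3: Q has 3 at row 1, column 2; remove that cell from P, ejecting 3. So w(3) = 3. P is now [[1], [8]].
Step i=2: Q has 2 at row 2, column 1; remove 8 from row 2 of P and reverse-bump: 8 enters row 1 and ejects 1. So w(2) = 1. P is now [[8]].
Step i=1: Q has 1 at row 1, column 1; remove that cell from P, ejecting 8. So w(1) = 8. P is now [].

So w = 8 1 3 2 5 6 4 7.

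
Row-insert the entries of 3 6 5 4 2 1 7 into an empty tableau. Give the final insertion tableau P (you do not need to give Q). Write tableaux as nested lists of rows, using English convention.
P = [[1, 4, 7], [2], [3], [5], [6]]

Insert 3: appended to row 1. P = [[3]].
Insert 6: appended to row 1. P = [[3, 6]].
Insert 5: 5 bumps 6 from row 1; 6 starts row 2. P = [[3, 5], [6]].
Insert 4: 4 bumps 5 from row 1; 5 bumps 6 from row 2; 6 starts row 3. P = [[3, 4], [5], [6]].
Insert 2: 2 bumps 3 from row 1; 3 bumps 5 from row 2; 5 bumps 6 from row 3; 6 starts row 4. P = [[2, 4], [3], [5], [6]].
Insert 1: 1 bumps 2 from row 1; 2 bumps 3 from row 2; 3 bumps 5 from row 3; 5 bumps 6 from row 4; 6 starts row 5. P = [[1, 4], [2], [3], [5], [6]].
Insert 7: appended to row 1. P = [[1, 4, 7], [2], [3], [5], [6]].

So P = [[1, 4, 7], [2], [3], [5], [6]].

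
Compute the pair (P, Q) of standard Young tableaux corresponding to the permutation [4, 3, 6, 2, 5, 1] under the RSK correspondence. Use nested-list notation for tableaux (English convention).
P = [[1, 5], [2, 6], [3], [4]], Q = [[1, 3], [2, 5], [4], [6]]

Insert each entry of the permutation into P by Schensted row insertion, recording in Q the position of each new cell.

Insert 4: appended to row 1. P = [[4]].
Insert 3: 3 bumps 4 from row 1; 4 starts row 2. P = [[3], [4]].
Insert 6: appended to row 1. P = [[3, 6], [4]].
Insert 2: 2 bumps 3 from row 1; 3 bumps 4 from row 2; 4 starts row 3. P = [[2, 6], [3], [4]].
Insert 5: 5 bumps 6 from row 1; 6 appends to row 2. P = [[2, 5], [3, 6], [4]].
Insert 1: 1 bumps 2 from row 1; 2 bumps 3 from row 2; 3 bumps 4 from row 3; 4 starts row 4. P = [[1, 5], [2, 6], [3], [4]].

So P = [[1, 5], [2, 6], [3], [4]], Q = [[1, 3], [2, 5], [4], [6]].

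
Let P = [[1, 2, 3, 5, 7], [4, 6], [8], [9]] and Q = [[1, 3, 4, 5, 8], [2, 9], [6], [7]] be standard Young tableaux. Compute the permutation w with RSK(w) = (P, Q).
Reverse the RSK construction: for i from n down to 1, find the cell of Q containing i, remove the entry at that cell from P, and reverse-bump it up through P; the value ejected from row 1 is w(i).

Step i=9: Q has 9 at row 2, column 2; remove 6 from row 2 of P and reverse-bump: 6 enters row 1 and ejects 5. So w(9) = 5. P is now [[1, 2, 3, 6, 7], [4], [8], [9]].
Step i=8: Q has 8 at row 1, column 5; remove that cell from P, ejecting 7. So w(8) = 7. P is now [[1, 2, 3, 6], [4], [8], [9]].
Step i=7: Q has 7 at row 4, column 1; remove 9 from row 4 of P and reverse-bump: 9 enters row 3 and ejects 8; 8 enters row 2 and ejects 4; 4 enters row 1 and ejects 3. So w(7) = 3. P is now [[1, 2, 4, 6], [8], [9]].
Step i=6: Q has 6 at row 3, column 1; remove 9 from row 3 of P and reverse-bump: 9 enters row 2 and ejects 8; 8 enters row 1 and ejects 6. So w(6) = 6. P is now [[1, 2, 4, 8], [9]].
Step i=5: Q has 5 at row 1, column 4; remove that cell from P, ejecting 8. So w(5) = 8. P is now [[1, 2, 4], [9]].
Step i=4: Q has 4 at row 1, column 3; remove that cell from P, ejecting 4. So w(4) = 4. P is now [[1, 2], [9]].
Step i=3: Q has 3 at row 1, column 2; remove that cell from P, ejecting 2. So w(3) = 2. P is now [[1], [9]].
Step i=2: Q has 2 at row 2, column 1; remove 9 from row 2 of P and reverse-bump: 9 enters row 1 and ejects 1. So w(2) = 1. P is now [[9]].
Step i=1: Q has 1 at row 1, column 1; remove that cell from P, ejecting 9. So w(1) = 9. P is now [].

So w = 9 1 2 4 8 6 3 7 5.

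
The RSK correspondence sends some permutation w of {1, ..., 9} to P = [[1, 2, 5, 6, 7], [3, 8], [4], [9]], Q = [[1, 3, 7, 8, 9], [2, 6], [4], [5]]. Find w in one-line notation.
Reverse the RSK construction: for i from n down to 1, find the cell of Q containing i, remove the entry at that cell from P, and reverse-bump it up through P; the value ejected from row 1 is w(i).

Step i=9: Q has 9 at row 1, column 5; remove that cell from P, ejecting 7. So w(9) = 7. P is now [[1, 2, 5, 6], [3, 8], [4], [9]].
Step i=8: Q has 8 at row 1, column 4; remove that cell from P, ejecting 6. So w(8) = 6. P is now [[1, 2, 5], [3, 8], [4], [9]].
Step i=7: Q has 7 at row 1, column 3; remove that cell from P, ejecting 5. So w(7) = 5. P is now [[1, 2], [3, 8], [4], [9]].
Step i=6: Q has 6 at row 2, column 2; remove 8 from row 2 of P and reverse-bump: 8 enters row 1 and ejects 2. So w(6) = 2. P is now [[1, 8], [3], [4], [9]].
Step i=5: Q has 5 at row 4, column 1; remove 9 from row 4 of P and reverse-bump: 9 enters row 3 and ejects 4; 4 enters row 2 and ejects 3; 3 enters row 1 and ejects 1. So w(5) = 1. P is now [[3, 8], [4], [9]].
Step i=4: Q has 4 at row 3, column 1; remove 9 from row 3 of P and reverse-bump: 9 enters row 2 and ejects 4; 4 enters row 1 and ejects 3. So w(4) = 3. P is now [[4, 8], [9]].
Step i=3: Q has 3 at row 1, column 2; remove that cell from P, ejecting 8. So w(3) = 8. P is now [[4], [9]].
Step i=2: Q has 2 at row 2, column 1; remove 9 from row 2 of P and reverse-bump: 9 enters row 1 and ejects 4. So w(2) = 4. P is now [[9]].
Step i=1: Q has 1 at row 1, column 1; remove that cell from P, ejecting 9. So w(1) = 9. P is now [].

So w = 9 4 8 3 1 2 5 6 7.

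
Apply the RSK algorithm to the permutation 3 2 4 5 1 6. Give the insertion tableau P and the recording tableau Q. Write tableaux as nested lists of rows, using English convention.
P = [[1, 4, 5, 6], [2], [3]], Q = [[1, 3, 4, 6], [2], [5]]

Insert each entry of the permutation into P by Schensted row insertion, recording in Q the position of each new cell.

Insert 3: appended to row 1. P = [[3]], Q = [[1]].
Insert 2: 2 bumps 3 from row 1; 3 starts row 2. P = [[2], [3]], Q = [[1], [2]].
Insert 4: appended to row 1. P = [[2, 4], [3]], Q = [[1, 3], [2]].
Insert 5: appended to row 1. P = [[2, 4, 5], [3]], Q = [[1, 3, 4], [2]].
Insert 1: 1 bumps 2 from row 1; 2 bumps 3 from row 2; 3 starts row 3. P = [[1, 4, 5], [2], [3]], Q = [[1, 3, 4], [2], [5]].
Insert 6: appended to row 1. P = [[1, 4, 5, 6], [2], [3]], Q = [[1, 3, 4, 6], [2], [5]].

So P = [[1, 4, 5, 6], [2], [3]], Q = [[1, 3, 4, 6], [2], [5]].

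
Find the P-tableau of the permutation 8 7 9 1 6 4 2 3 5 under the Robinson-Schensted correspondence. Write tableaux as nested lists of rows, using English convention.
P = [[1, 2, 3, 5], [4, 9], [6], [7], [8]]

After inserting 8: P = [[8]].
After inserting 7: P = [[7], [8]].
After inserting 9: P = [[7, 9], [8]].
After inserting 1: P = [[1, 9], [7], [8]].
After inserting 6: P = [[1, 6], [7, 9], [8]].
After inserting 4: P = [[1, 4], [6, 9], [7], [8]].
After inserting 2: P = [[1, 2], [4, 9], [6], [7], [8]].
After inserting 3: P = [[1, 2, 3], [4, 9], [6], [7], [8]].
After inserting 5: P = [[1, 2, 3, 5], [4, 9], [6], [7], [8]].

So P = [[1, 2, 3, 5], [4, 9], [6], [7], [8]].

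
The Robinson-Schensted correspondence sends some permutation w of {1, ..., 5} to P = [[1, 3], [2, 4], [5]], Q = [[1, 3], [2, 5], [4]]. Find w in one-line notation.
Reverse the RSK construction: for i from n down to 1, find the cell of Q containing i, remove the entry at that cell from P, and reverse-bump it up through P; the value ejected from row 1 is w(i).

Step i=5: Q has 5 at row 2, column 2; remove 4 from row 2 of P and reverse-bump: 4 enters row 1 and ejects 3. So w(5) = 3. P is now [[1, 4], [2], [5]].
Step i=4: Q has 4 at row 3, column 1; remove 5 from row 3 of P and reverse-bump: 5 enters row 2 and ejects 2; 2 enters row 1 and ejects 1. So w(4) = 1. P is now [[2, 4], [5]].
Step i=3: Q has 3 at row 1, column 2; remove that cell from P, ejecting 4. So w(3) = 4. P is now [[2], [5]].
Step i=2: Q has 2 at row 2, column 1; remove 5 from row 2 of P and reverse-bump: 5 enters row 1 and ejects 2. So w(2) = 2. P is now [[5]].
Step i=1: Q has 1 at row 1, column 1; remove that cell from P, ejecting 5. So w(1) = 5. P is now [].

So w = 5 2 4 1 3.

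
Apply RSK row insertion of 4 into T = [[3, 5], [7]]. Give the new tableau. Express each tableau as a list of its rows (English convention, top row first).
In row 1, 4 replaces 5 (the leftmost entry greater than 4); 5 is bumped to row 2. In row 2, 5 replaces 7 (the leftmost entry greater than 5); 7 is bumped to row 3. 7 starts a new row 3. The new tableau is [[3, 4], [5], [7]].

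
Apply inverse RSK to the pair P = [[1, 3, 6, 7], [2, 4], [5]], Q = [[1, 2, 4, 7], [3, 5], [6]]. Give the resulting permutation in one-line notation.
Reverse the RSK construction: for i from n down to 1, find the cell of Q containing i, remove the entry at that cell from P, and reverse-bump it up through P; the value ejected from row 1 is w(i).

Step i=7: Q has 7 at row 1, column 4; remove that cell from P, ejecting 7. So w(7) = 7. P is now [[1, 3, 6], [2, 4], [5]].
Step i=6: Q has 6 at row 3, column 1; remove 5 from row 3 of P and reverse-bump: 5 enters row 2 and ejects 4; 4 enters row 1 and ejects 3. So w(6) = 3. P is now [[1, 4, 6], [2, 5]].
Step i=5: Q has 5 at row 2, column 2; remove 5 from row 2 of P and reverse-bump: 5 enters row 1 and ejects 4. So w(5) = 4. P is now [[1, 5, 6], [2]].
Step i=4: Q has 4 at row 1, column 3; remove that cell from P, ejecting 6. So w(4) = 6. P is now [[1, 5], [2]].
Step i=3: Q has 3 at row 2, column 1; remove 2 from row 2 of P and reverse-bump: 2 enters row 1 and ejects 1. So w(3) = 1. P is now [[2, 5]].
Step i=2: Q has 2 at row 1, column 2; remove that cell from P, ejecting 5. So w(2) = 5. P is now [[2]].
Step i=1: Q has 1 at row 1, column 1; remove that cell from P, ejecting 2. So w(1) = 2. P is now [].

So w = 2 5 1 6 4 3 7.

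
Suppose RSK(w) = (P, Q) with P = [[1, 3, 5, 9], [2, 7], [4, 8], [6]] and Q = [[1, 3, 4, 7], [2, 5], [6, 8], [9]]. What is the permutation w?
Reverse the RSK construction: for i from n down to 1, find the cell of Q containing i, remove the entry at that cell from P, and reverse-bump it up through P; the value ejected from row 1 is w(i).

Step i=9: Q has 9 at row 4, column 1; remove 6 from row 4 of P and reverse-bump: 6 enters row 3 and ejects 4; 4 enters row 2 and ejects 2; 2 enters row 1 and ejects 1. So w(9) = 1. P is now [[2, 3, 5, 9], [4, 7], [6, 8]].
Step i=8: Q has 8 at row 3, column 2; remove 8 from row 3 of P and reverse-bump: 8 enters row 2 and ejects 7; 7 enters row 1 and ejects 5. So w(8) = 5. P is now [[2, 3, 7, 9], [4, 8], [6]].
Step i=7: Q has 7 at row 1, column 4; remove that cell from P, ejecting 9. So w(7) = 9. P is now [[2, 3, 7], [4, 8], [6]].
Step i=6: Q has 6 at row 3, column 1; remove 6 from row 3 of P and reverse-bump: 6 enters row 2 and ejects 4; 4 enters row 1 and ejects 3. So w(6) = 3. P is now [[2, 4, 7], [6, 8]].
Step i=5: Q has 5 at row 2, column 2; remove 8 from row 2 of P and reverse-bump: 8 enters row 1 and ejects 7. So w(5) = 7. P is now [[2, 4, 8], [6]].
Step i=4: Q has 4 at row 1, column 3; remove that cell from P, ejecting 8. So w(4) = 8. P is now [[2, 4], [6]].
Step i=3: Q has 3 at row 1, column 2; remove that cell from P, ejecting 4. So w(3) = 4. P is now [[2], [6]].
Step i=2: Q has 2 at row 2, column 1; remove 6 from row 2 of P and reverse-bump: 6 enters row 1 and ejects 2. So w(2) = 2. P is now [[6]].
Step i=1: Q has 1 at row 1, column 1; remove that cell from P, ejecting 6. So w(1) = 6. P is now [].

So w = 6 2 4 8 7 3 9 5 1.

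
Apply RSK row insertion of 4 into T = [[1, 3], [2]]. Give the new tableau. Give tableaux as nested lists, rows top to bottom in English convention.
[[1, 3, 4], [2]]

4 is larger than every entry of row 1, so it is appended to row 1. The new tableau is [[1, 3, 4], [2]].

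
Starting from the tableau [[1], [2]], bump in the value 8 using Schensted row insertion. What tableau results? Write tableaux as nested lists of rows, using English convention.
8 is larger than every entry of row 1, so it is appended to row 1. The new tableau is [[1, 8], [2]].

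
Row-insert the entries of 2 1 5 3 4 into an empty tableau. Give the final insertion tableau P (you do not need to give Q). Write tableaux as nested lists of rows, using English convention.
P = [[1, 3, 4], [2, 5]]

Insert 2: appended to row 1. P = [[2]].
Insert 1: 1 bumps 2 from row 1; 2 starts row 2. P = [[1], [2]].
Insert 5: appended to row 1. P = [[1, 5], [2]].
Insert 3: 3 bumps 5 from row 1; 5 appends to row 2. P = [[1, 3], [2, 5]].
Insert 4: appended to row 1. P = [[1, 3, 4], [2, 5]].

So P = [[1, 3, 4], [2, 5]].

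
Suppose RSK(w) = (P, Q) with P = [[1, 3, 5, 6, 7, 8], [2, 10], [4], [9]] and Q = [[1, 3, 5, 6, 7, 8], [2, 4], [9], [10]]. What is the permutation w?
9 2 10 4 5 6 7 8 3 1

Reverse the RSK construction: for i from n down to 1, find the cell of Q containing i, remove the entry at that cell from P, and reverse-bump it up through P; the value ejected from row 1 is w(i).

Step i=10: Q has 10 at row 4, column 1; remove 9 from row 4 of P and reverse-bump: 9 enters row 3 and ejects 4; 4 enters row 2 and ejects 2; 2 enters row 1 and ejects 1. So w(10) = 1. P is now [[2, 3, 5, 6, 7, 8], [4, 10], [9]].
Step i=9: Q has 9 at row 3, column 1; remove 9 from row 3 of P and reverse-bump: 9 enters row 2 and ejects 4; 4 enters row 1 and ejects 3. So w(9) = 3. P is now [[2, 4, 5, 6, 7, 8], [9, 10]].
Step i=8: Q has 8 at row 1, column 6; remove that cell from P, ejecting 8. So w(8) = 8. P is now [[2, 4, 5, 6, 7], [9, 10]].
Step i=7: Q has 7 at row 1, column 5; remove that cell from P, ejecting 7. So w(7) = 7. P is now [[2, 4, 5, 6], [9, 10]].
Step i=6: Q has 6 at row 1, column 4; remove that cell from P, ejecting 6. So w(6) = 6. P is now [[2, 4, 5], [9, 10]].
Step i=5: Q has 5 at row 1, column 3; remove that cell from P, ejecting 5. So w(5) = 5. P is now [[2, 4], [9, 10]].
Step i=4: Q has 4 at row 2, column 2; remove 10 from row 2 of P and reverse-bump: 10 enters row 1 and ejects 4. So w(4) = 4. P is now [[2, 10], [9]].
Step i=3: Q has 3 at row 1, column 2; remove that cell from P, ejecting 10. So w(3) = 10. P is now [[2], [9]].
Step i=2: Q has 2 at row 2, column 1; remove 9 from row 2 of P and reverse-bump: 9 enters row 1 and ejects 2. So w(2) = 2. P is now [[9]].
Step i=1: Q has 1 at row 1, column 1; remove that cell from P, ejecting 9. So w(1) = 9. P is now [].

So w = 9 2 10 4 5 6 7 8 3 1.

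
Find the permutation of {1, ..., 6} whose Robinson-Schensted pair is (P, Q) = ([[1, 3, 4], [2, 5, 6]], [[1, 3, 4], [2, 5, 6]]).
2 1 5 6 3 4

Reverse the RSK construction: for i from n down to 1, find the cell of Q containing i, remove the entry at that cell from P, and reverse-bump it up through P; the value ejected from row 1 is w(i).

Step i=6: Q has 6 at row 2, column 3; remove 6 from row 2 of P and reverse-bump: 6 enters row 1 and ejects 4. So w(6) = 4. P is now [[1, 3, 6], [2, 5]].
Step i=5: Q has 5 at row 2, column 2; remove 5 from row 2 of P and reverse-bump: 5 enters row 1 and ejects 3. So w(5) = 3. P is now [[1, 5, 6], [2]].
Step i=4: Q has 4 at row 1, column 3; remove that cell from P, ejecting 6. So w(4) = 6. P is now [[1, 5], [2]].
Step i=3: Q has 3 at row 1, column 2; remove that cell from P, ejecting 5. So w(3) = 5. P is now [[1], [2]].
Step i=2: Q has 2 at row 2, column 1; remove 2 from row 2 of P and reverse-bump: 2 enters row 1 and ejects 1. So w(2) = 1. P is now [[2]].
Step i=1: Q has 1 at row 1, column 1; remove that cell from P, ejecting 2. So w(1) = 2. P is now [].

So w = 2 1 5 6 3 4.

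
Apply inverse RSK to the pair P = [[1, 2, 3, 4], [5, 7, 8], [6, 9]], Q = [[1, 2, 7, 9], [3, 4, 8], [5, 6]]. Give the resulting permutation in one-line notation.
Reverse the RSK construction: for i from n down to 1, find the cell of Q containing i, remove the entry at that cell from P, and reverse-bump it up through P; the value ejected from row 1 is w(i).

Step i=9: Q has 9 at row 1, column 4; remove that cell from P, ejecting 4. So w(9) = 4. P is now [[1, 2, 3], [5, 7, 8], [6, 9]].
Step i=8: Q has 8 at row 2, column 3; remove 8 from row 2 of P and reverse-bump: 8 enters row 1 and ejects 3. So w(8) = 3. P is now [[1, 2, 8], [5, 7], [6, 9]].
Step i=7: Q has 7 at row 1, column 3; remove that cell from P, ejecting 8. So w(7) = 8. P is now [[1, 2], [5, 7], [6, 9]].
Step i=6: Q has 6 at row 3, column 2; remove 9 from row 3 of P and reverse-bump: 9 enters row 2 and ejects 7; 7 enters row 1 and ejects 2. So w(6) = 2. P is now [[1, 7], [5, 9], [6]].
Step i=5: Q has 5 at row 3, column 1; remove 6 from row 3 of P and reverse-bump: 6 enters row 2 and ejects 5; 5 enters row 1 and ejects 1. So w(5) = 1. P is now [[5, 7], [6, 9]].
Step i=4: Q has 4 at row 2, column 2; remove 9 from row 2 of P and reverse-bump: 9 enters row 1 and ejects 7. So w(4) = 7. P is now [[5, 9], [6]].
Step i=3: Q has 3 at row 2, column 1; remove 6 from row 2 of P and reverse-bump: 6 enters row 1 and ejects 5. So w(3) = 5. P is now [[6, 9]].
Step i=2: Q has 2 at row 1, column 2; remove that cell from P, ejecting 9. So w(2) = 9. P is now [[6]].
Step i=1: Q has 1 at row 1, column 1; remove that cell from P, ejecting 6. So w(1) = 6. P is now [].

So w = 6 9 5 7 1 2 8 3 4.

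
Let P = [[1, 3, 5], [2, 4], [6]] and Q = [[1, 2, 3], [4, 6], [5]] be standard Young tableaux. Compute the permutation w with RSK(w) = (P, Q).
Reverse the RSK construction: for i from n down to 1, find the cell of Q containing i, remove the entry at that cell from P, and reverse-bump it up through P; the value ejected from row 1 is w(i).

Step i=6: Q has 6 at row 2, column 2; remove 4 from row 2 of P and reverse-bump: 4 enters row 1 and ejects 3. So w(6) = 3. P is now [[1, 4, 5], [2], [6]].
Step i=5: Q has 5 at row 3, column 1; remove 6 from row 3 of P and reverse-bump: 6 enters row 2 and ejects 2; 2 enters row 1 and ejects 1. So w(5) = 1. P is now [[2, 4, 5], [6]].
Step i=4: Q has 4 at row 2, column 1; remove 6 from row 2 of P and reverse-bump: 6 enters row 1 and ejects 5. So w(4) = 5. P is now [[2, 4, 6]].
Step i=3: Q has 3 at row 1, column 3; remove that cell from P, ejecting 6. So w(3) = 6. P is now [[2, 4]].
Step i=2: Q has 2 at row 1, column 2; remove that cell from P, ejecting 4. So w(2) = 4. P is now [[2]].
Step i=1: Q has 1 at row 1, column 1; remove that cell from P, ejecting 2. So w(1) = 2. P is now [].

So w = 2 4 6 5 1 3.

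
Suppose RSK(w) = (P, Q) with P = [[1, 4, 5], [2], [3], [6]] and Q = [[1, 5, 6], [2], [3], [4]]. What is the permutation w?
Reverse the RSK construction: for i from n down to 1, find the cell of Q containing i, remove the entry at that cell from P, and reverse-bump it up through P; the value ejected from row 1 is w(i).

Step i=6: Q has 6 at row 1, column 3; remove that cell from P, ejecting 5. So w(6) = 5. P is now [[1, 4], [2], [3], [6]].
Step i=5: Q has 5 at row 1, column 2; remove that cell from P, ejecting 4. So w(5) = 4. P is now [[1], [2], [3], [6]].
Step i=4: Q has 4 at row 4, column 1; remove 6 from row 4 of P and reverse-bump: 6 enters row 3 and ejects 3; 3 enters row 2 and ejects 2; 2 enters row 1 and ejects 1. So w(4) = 1. P is now [[2], [3], [6]].
Step i=3: Q has 3 at row 3, column 1; remove 6 from row 3 of P and reverse-bump: 6 enters row 2 and ejects 3; 3 enters row 1 and ejects 2. So w(3) = 2. P is now [[3], [6]].
Step i=2: Q has 2 at row 2, column 1; remove 6 from row 2 of P and reverse-bump: 6 enters row 1 and ejects 3. So w(2) = 3. P is now [[6]].
Step i=1: Q has 1 at row 1, column 1; remove that cell from P, ejecting 6. So w(1) = 6. P is now [].

So w = 6 3 2 1 4 5.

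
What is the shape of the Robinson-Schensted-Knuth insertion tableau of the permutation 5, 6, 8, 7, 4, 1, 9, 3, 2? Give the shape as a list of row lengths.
Row-insert each entry into an empty tableau.

After inserting 5: P = [[5]].
After inserting 6: P = [[5, 6]].
After inserting 8: P = [[5, 6, 8]].
After inserting 7: P = [[5, 6, 7], [8]].
After inserting 4: P = [[4, 6, 7], [5], [8]].
After inserting 1: P = [[1, 6, 7], [4], [5], [8]].
After inserting 9: P = [[1, 6, 7, 9], [4], [5], [8]].
After inserting 3: P = [[1, 3, 7, 9], [4, 6], [5], [8]].
After inserting 2: P = [[1, 2, 7, 9], [3, 6], [4], [5], [8]].

The final insertion tableau P = [[1, 2, 7, 9], [3, 6], [4], [5], [8]] has shape [4, 2, 1, 1, 1].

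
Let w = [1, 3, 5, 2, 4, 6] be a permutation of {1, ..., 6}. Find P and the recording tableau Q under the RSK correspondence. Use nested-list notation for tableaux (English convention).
P = [[1, 2, 4, 6], [3, 5]], Q = [[1, 2, 3, 6], [4, 5]]

Insert each entry of the permutation into P by Schensted row insertion, recording in Q the position of each new cell.

Insert 1: appended to row 1. P = [[1]], Q = [[1]].
Insert 3: appended to row 1. P = [[1, 3]], Q = [[1, 2]].
Insert 5: appended to row 1. P = [[1, 3, 5]], Q = [[1, 2, 3]].
Insert 2: 2 bumps 3 from row 1; 3 starts row 2. P = [[1, 2, 5], [3]], Q = [[1, 2, 3], [4]].
Insert 4: 4 bumps 5 from row 1; 5 appends to row 2. P = [[1, 2, 4], [3, 5]], Q = [[1, 2, 3], [4, 5]].
Insert 6: appended to row 1. P = [[1, 2, 4, 6], [3, 5]], Q = [[1, 2, 3, 6], [4, 5]].

So P = [[1, 2, 4, 6], [3, 5]], Q = [[1, 2, 3, 6], [4, 5]].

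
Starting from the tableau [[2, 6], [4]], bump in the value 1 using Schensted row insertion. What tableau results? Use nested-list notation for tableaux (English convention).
In row 1, 1 replaces 2 (the leftmost entry greater than 1); 2 is bumped to row 2. In row 2, 2 replaces 4 (the leftmost entry greater than 2); 4 is bumped to row 3. 4 starts a new row 3. The new tableau is [[1, 6], [2], [4]].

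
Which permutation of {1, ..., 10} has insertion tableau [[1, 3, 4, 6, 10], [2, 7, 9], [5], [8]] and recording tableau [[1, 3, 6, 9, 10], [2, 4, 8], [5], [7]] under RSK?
5 2 8 7 3 9 1 4 6 10

Reverse the RSK construction: for i from n down to 1, find the cell of Q containing i, remove the entry at that cell from P, and reverse-bump it up through P; the value ejected from row 1 is w(i).

Step i=10: Q has 10 at row 1, column 5; remove that cell from P, ejecting 10. So w(10) = 10. P is now [[1, 3, 4, 6], [2, 7, 9], [5], [8]].
Step i=9: Q has 9 at row 1, column 4; remove that cell from P, ejecting 6. So w(9) = 6. P is now [[1, 3, 4], [2, 7, 9], [5], [8]].
Step i=8: Q has 8 at row 2, column 3; remove 9 from row 2 of P and reverse-bump: 9 enters row 1 and ejects 4. So w(8) = 4. P is now [[1, 3, 9], [2, 7], [5], [8]].
Step i=7: Q has 7 at row 4, column 1; remove 8 from row 4 of P and reverse-bump: 8 enters row 3 and ejects 5; 5 enters row 2 and ejects 2; 2 enters row 1 and ejects 1. So w(7) = 1. P is now [[2, 3, 9], [5, 7], [8]].
Step i=6: Q has 6 at row 1, column 3; remove that cell from P, ejecting 9. So w(6) = 9. P is now [[2, 3], [5, 7], [8]].
Step i=5: Q has 5 at row 3, column 1; remove 8 from row 3 of P and reverse-bump: 8 enters row 2 and ejects 7; 7 enters row 1 and ejects 3. So w(5) = 3. P is now [[2, 7], [5, 8]].
Step i=4: Q has 4 at row 2, column 2; remove 8 from row 2 of P and reverse-bump: 8 enters row 1 and ejects 7. So w(4) = 7. P is now [[2, 8], [5]].
Step i=3: Q has 3 at row 1, column 2; remove that cell from P, ejecting 8. So w(3) = 8. P is now [[2], [5]].
Step i=2: Q has 2 at row 2, column 1; remove 5 from row 2 of P and reverse-bump: 5 enters row 1 and ejects 2. So w(2) = 2. P is now [[5]].
Step i=1: Q has 1 at row 1, column 1; remove that cell from P, ejecting 5. So w(1) = 5. P is now [].

So w = 5 2 8 7 3 9 1 4 6 10.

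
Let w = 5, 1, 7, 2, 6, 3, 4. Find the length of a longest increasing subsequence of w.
4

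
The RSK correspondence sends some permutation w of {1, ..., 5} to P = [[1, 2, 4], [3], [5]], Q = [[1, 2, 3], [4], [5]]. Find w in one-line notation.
1 3 5 4 2

Reverse RSK: for i = n, n-1, ..., 1, locate i in Q, remove the corresponding corner cell from P, and reverse-bump its entry up through P; the value ejected from row 1 is w(i).

So w = 1 3 5 4 2.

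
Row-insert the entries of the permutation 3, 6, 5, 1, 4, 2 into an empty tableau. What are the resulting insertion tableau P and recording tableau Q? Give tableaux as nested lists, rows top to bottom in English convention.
Insert each entry of the permutation into P by Schensted row insertion, recording in Q the position of each new cell.

Insert 3: appended to row 1. P = [[3]].
Insert 6: appended to row 1. P = [[3, 6]].
Insert 5: 5 bumps 6 from row 1; 6 starts row 2. P = [[3, 5], [6]].
Insert 1: 1 bumps 3 from row 1; 3 bumps 6 from row 2; 6 starts row 3. P = [[1, 5], [3], [6]].
Insert 4: 4 bumps 5 from row 1; 5 appends to row 2. P = [[1, 4], [3, 5], [6]].
Insert 2: 2 bumps 4 from row 1; 4 bumps 5 from row 2; 5 bumps 6 from row 3; 6 starts row 4. P = [[1, 2], [3, 4], [5], [6]].

So P = [[1, 2], [3, 4], [5], [6]], Q = [[1, 2], [3, 5], [4], [6]].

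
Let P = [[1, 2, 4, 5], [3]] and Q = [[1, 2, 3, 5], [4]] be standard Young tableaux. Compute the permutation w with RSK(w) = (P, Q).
Reverse the RSK construction: for i from n down to 1, find the cell of Q containing i, remove the entry at that cell from P, and reverse-bump it up through P; the value ejected from row 1 is w(i).

Step i=5: Q has 5 at row 1, column 4; remove that cell from P, ejecting 5. So w(5) = 5. P is now [[1, 2, 4], [3]].
Step i=4: Q has 4 at row 2, column 1; remove 3 from row 2 of P and reverse-bump: 3 enters row 1 and ejects 2. So w(4) = 2. P is now [[1, 3, 4]].
Step i=3: Q has 3 at row 1, column 3; remove that cell from P, ejecting 4. So w(3) = 4. P is now [[1, 3]].
Step i=2: Q has 2 at row 1, column 2; remove that cell from P, ejecting 3. So w(2) = 3. P is now [[1]].
Step i=1: Q has 1 at row 1, column 1; remove that cell from P, ejecting 1. So w(1) = 1. P is now [].

So w = 1 3 4 2 5.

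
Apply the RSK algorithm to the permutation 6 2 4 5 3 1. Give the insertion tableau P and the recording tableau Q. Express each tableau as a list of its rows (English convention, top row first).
P = [[1, 3, 5], [2], [4], [6]], Q = [[1, 3, 4], [2], [5], [6]]

Insert each entry of the permutation into P by Schensted row insertion, recording in Q the position of each new cell.

Insert 6: appended to row 1. P = [[6]].
Insert 2: 2 bumps 6 from row 1; 6 starts row 2. P = [[2], [6]].
Insert 4: appended to row 1. P = [[2, 4], [6]].
Insert 5: appended to row 1. P = [[2, 4, 5], [6]].
Insert 3: 3 bumps 4 from row 1; 4 bumps 6 from row 2; 6 starts row 3. P = [[2, 3, 5], [4], [6]].
Insert 1: 1 bumps 2 from row 1; 2 bumps 4 from row 2; 4 bumps 6 from row 3; 6 starts row 4. P = [[1, 3, 5], [2], [4], [6]].

So P = [[1, 3, 5], [2], [4], [6]], Q = [[1, 3, 4], [2], [5], [6]].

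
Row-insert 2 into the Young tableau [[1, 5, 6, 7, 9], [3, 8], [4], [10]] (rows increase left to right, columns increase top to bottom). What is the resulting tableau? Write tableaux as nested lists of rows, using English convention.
[[1, 2, 6, 7, 9], [3, 5], [4, 8], [10]]

In row 1, 2 replaces 5 (the leftmost entry greater than 2); 5 is bumped to row 2. In row 2, 5 replaces 8 (the leftmost entry greater than 5); 8 is bumped to row 3. 8 is appended to row 3. The new tableau is [[1, 2, 6, 7, 9], [3, 5], [4, 8], [10]].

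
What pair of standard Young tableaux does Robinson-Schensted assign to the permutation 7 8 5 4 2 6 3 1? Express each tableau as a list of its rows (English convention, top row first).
P = [[1, 3], [2, 6], [4, 8], [5], [7]], Q = [[1, 2], [3, 6], [4, 7], [5], [8]]

Insert each entry of the permutation into P by Schensted row insertion, recording in Q the position of each new cell.

Insert 7: appended to row 1. P = [[7]], Q = [[1]].
Insert 8: appended to row 1. P = [[7, 8]], Q = [[1, 2]].
Insert 5: 5 bumps 7 from row 1; 7 starts row 2. P = [[5, 8], [7]], Q = [[1, 2], [3]].
Insert 4: 4 bumps 5 from row 1; 5 bumps 7 from row 2; 7 starts row 3. P = [[4, 8], [5], [7]], Q = [[1, 2], [3], [4]].
Insert 2: 2 bumps 4 from row 1; 4 bumps 5 from row 2; 5 bumps 7 from row 3; 7 starts row 4. P = [[2, 8], [4], [5], [7]], Q = [[1, 2], [3], [4], [5]].
Insert 6: 6 bumps 8 from row 1; 8 appends to row 2. P = [[2, 6], [4, 8], [5], [7]], Q = [[1, 2], [3, 6], [4], [5]].
Insert 3: 3 bumps 6 from row 1; 6 bumps 8 from row 2; 8 appends to row 3. P = [[2, 3], [4, 6], [5, 8], [7]], Q = [[1, 2], [3, 6], [4, 7], [5]].
Insert 1: 1 bumps 2 from row 1; 2 bumps 4 from row 2; 4 bumps 5 from row 3; 5 bumps 7 from row 4; 7 starts row 5. P = [[1, 3], [2, 6], [4, 8], [5], [7]], Q = [[1, 2], [3, 6], [4, 7], [5], [8]].

So P = [[1, 3], [2, 6], [4, 8], [5], [7]], Q = [[1, 2], [3, 6], [4, 7], [5], [8]].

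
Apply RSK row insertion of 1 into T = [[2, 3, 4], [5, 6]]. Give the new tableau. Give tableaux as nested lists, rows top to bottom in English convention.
[[1, 3, 4], [2, 6], [5]]

In row 1, 1 replaces 2 (the leftmost entry greater than 1); 2 is bumped to row 2. In row 2, 2 replaces 5 (the leftmost entry greater than 2); 5 is bumped to row 3. 5 starts a new row 3. The new tableau is [[1, 3, 4], [2, 6], [5]].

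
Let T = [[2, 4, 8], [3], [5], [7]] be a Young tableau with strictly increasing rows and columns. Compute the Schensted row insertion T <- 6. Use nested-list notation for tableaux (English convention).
In row 1, 6 replaces 8 (the leftmost entry greater than 6); 8 is bumped to row 2. 8 is appended to row 2. The new tableau is [[2, 4, 6], [3, 8], [5], [7]].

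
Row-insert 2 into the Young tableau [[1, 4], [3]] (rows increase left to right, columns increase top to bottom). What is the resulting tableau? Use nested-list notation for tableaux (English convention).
In row 1, 2 replaces 4 (the leftmost entry greater than 2); 4 is bumped to row 2. 4 is appended to row 2. The new tableau is [[1, 2], [3, 4]].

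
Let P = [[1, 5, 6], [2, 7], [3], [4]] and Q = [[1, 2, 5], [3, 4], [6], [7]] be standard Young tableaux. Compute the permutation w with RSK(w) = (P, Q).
Reverse the RSK construction: for i from n down to 1, find the cell of Q containing i, remove the entry at that cell from P, and reverse-bump it up through P; the value ejected from row 1 is w(i).

Step i=7: Q has 7 at row 4, column 1; remove 4 from row 4 of P and reverse-bump: 4 enters row 3 and ejects 3; 3 enters row 2 and ejects 2; 2 enters row 1 and ejects 1. So w(7) = 1. P is now [[2, 5, 6], [3, 7], [4]].
Step i=6: Q has 6 at row 3, column 1; remove 4 from row 3 of P and reverse-bump: 4 enters row 2 and ejects 3; 3 enters row 1 and ejects 2. So w(6) = 2. P is now [[3, 5, 6], [4, 7]].
Step i=5: Q has 5 at row 1, column 3; remove that cell from P, ejecting 6. So w(5) = 6. P is now [[3, 5], [4, 7]].
Step i=4: Q has 4 at row 2, column 2; remove 7 from row 2 of P and reverse-bump: 7 enters row 1 and ejects 5. So w(4) = 5. P is now [[3, 7], [4]].
Step i=3: Q has 3 at row 2, column 1; remove 4 from row 2 of P and reverse-bump: 4 enters row 1 and ejects 3. So w(3) = 3. P is now [[4, 7]].
Step i=2: Q has 2 at row 1, column 2; remove that cell from P, ejecting 7. So w(2) = 7. P is now [[4]].
Step i=1: Q has 1 at row 1, column 1; remove that cell from P, ejecting 4. So w(1) = 4. P is now [].

So w = 4 7 3 5 6 2 1.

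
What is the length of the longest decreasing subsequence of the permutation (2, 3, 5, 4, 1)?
3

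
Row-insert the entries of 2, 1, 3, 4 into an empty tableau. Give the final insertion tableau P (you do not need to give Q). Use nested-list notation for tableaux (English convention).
P = [[1, 3, 4], [2]]

Insert 2: appended to row 1. P = [[2]].
Insert 1: 1 bumps 2 from row 1; 2 starts row 2. P = [[1], [2]].
Insert 3: appended to row 1. P = [[1, 3], [2]].
Insert 4: appended to row 1. P = [[1, 3, 4], [2]].

So P = [[1, 3, 4], [2]].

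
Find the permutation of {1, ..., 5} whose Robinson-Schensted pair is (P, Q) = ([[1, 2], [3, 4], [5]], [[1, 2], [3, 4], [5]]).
3 5 1 4 2

Reverse RSK: for i = n, n-1, ..., 1, locate i in Q, remove the corresponding corner cell from P, and reverse-bump its entry up through P; the value ejected from row 1 is w(i).

So w = 3 5 1 4 2.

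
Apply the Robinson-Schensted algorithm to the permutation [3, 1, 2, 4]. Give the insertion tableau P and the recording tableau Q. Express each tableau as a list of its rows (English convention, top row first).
Insert each entry of the permutation into P by Schensted row insertion, recording in Q the position of each new cell.

Insert 3: appended to row 1. P = [[3]].
Insert 1: 1 bumps 3 from row 1; 3 starts row 2. P = [[1], [3]].
Insert 2: appended to row 1. P = [[1, 2], [3]].
Insert 4: appended to row 1. P = [[1, 2, 4], [3]].

So P = [[1, 2, 4], [3]], Q = [[1, 3, 4], [2]].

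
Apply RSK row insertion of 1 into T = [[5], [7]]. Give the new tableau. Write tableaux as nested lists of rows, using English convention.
[[1], [5], [7]]

In row 1, 1 replaces 5 (the leftmost entry greater than 1); 5 is bumped to row 2. In row 2, 5 replaces 7 (the leftmost entry greater than 5); 7 is bumped to row 3. 7 starts a new row 3. The new tableau is [[1], [5], [7]].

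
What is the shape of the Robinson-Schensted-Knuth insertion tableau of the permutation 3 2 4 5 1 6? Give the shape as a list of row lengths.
[4, 1, 1]

Row-insert each entry into an empty tableau.

After inserting 3: P = [[3]].
After inserting 2: P = [[2], [3]].
After inserting 4: P = [[2, 4], [3]].
After inserting 5: P = [[2, 4, 5], [3]].
After inserting 1: P = [[1, 4, 5], [2], [3]].
After inserting 6: P = [[1, 4, 5, 6], [2], [3]].

The final insertion tableau P = [[1, 4, 5, 6], [2], [3]] has shape [4, 1, 1].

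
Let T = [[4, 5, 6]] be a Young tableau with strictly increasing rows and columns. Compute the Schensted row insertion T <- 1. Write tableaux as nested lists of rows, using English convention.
[[1, 5, 6], [4]]

In row 1, 1 replaces 4 (the leftmost entry greater than 1); 4 is bumped to row 2. 4 starts a new row 2. The new tableau is [[1, 5, 6], [4]].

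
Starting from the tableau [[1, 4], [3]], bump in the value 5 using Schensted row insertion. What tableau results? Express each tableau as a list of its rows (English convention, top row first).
5 is larger than every entry of row 1, so it is appended to row 1. The new tableau is [[1, 4, 5], [3]].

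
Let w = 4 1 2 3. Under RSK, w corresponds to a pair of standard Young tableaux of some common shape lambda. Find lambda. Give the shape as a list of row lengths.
[3, 1]

RSK row insertion gives P = [[1, 2, 3], [4]], which has shape [3, 1].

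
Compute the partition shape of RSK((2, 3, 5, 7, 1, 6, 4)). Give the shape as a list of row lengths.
RSK row insertion gives P = [[1, 3, 4, 6], [2, 5], [7]], which has shape [4, 2, 1].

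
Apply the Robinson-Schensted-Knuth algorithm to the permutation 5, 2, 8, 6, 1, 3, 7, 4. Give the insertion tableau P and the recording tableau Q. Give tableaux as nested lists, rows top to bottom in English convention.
Insert each entry of the permutation into P by Schensted row insertion, recording in Q the position of each new cell.

Insert 5: appended to row 1. P = [[5]].
Insert 2: 2 bumps 5 from row 1; 5 starts row 2. P = [[2], [5]].
Insert 8: appended to row 1. P = [[2, 8], [5]].
Insert 6: 6 bumps 8 from row 1; 8 appends to row 2. P = [[2, 6], [5, 8]].
Insert 1: 1 bumps 2 from row 1; 2 bumps 5 from row 2; 5 starts row 3. P = [[1, 6], [2, 8], [5]].
Insert 3: 3 bumps 6 from row 1; 6 bumps 8 from row 2; 8 appends to row 3. P = [[1, 3], [2, 6], [5, 8]].
Insert 7: appended to row 1. P = [[1, 3, 7], [2, 6], [5, 8]].
Insert 4: 4 bumps 7 from row 1; 7 appends to row 2. P = [[1, 3, 4], [2, 6, 7], [5, 8]].

So P = [[1, 3, 4], [2, 6, 7], [5, 8]], Q = [[1, 3, 7], [2, 4, 8], [5, 6]].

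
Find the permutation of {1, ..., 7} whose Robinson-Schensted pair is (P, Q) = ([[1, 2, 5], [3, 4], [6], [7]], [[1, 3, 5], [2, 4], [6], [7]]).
Reverse the RSK construction: for i from n down to 1, find the cell of Q containing i, remove the entry at that cell from P, and reverse-bump it up through P; the value ejected from row 1 is w(i).

Step i=7: Q has 7 at row 4, column 1; remove 7 from row 4 of P and reverse-bump: 7 enters row 3 and ejects 6; 6 enters row 2 and ejects 4; 4 enters row 1 and ejects 2. So w(7) = 2. P is now [[1, 4, 5], [3, 6], [7]].
Step i=6: Q has 6 at row 3, column 1; remove 7 from row 3 of P and reverse-bump: 7 enters row 2 and ejects 6; 6 enters row 1 and ejects 5. So w(6) = 5. P is now [[1, 4, 6], [3, 7]].
Step i=5: Q has 5 at row 1, column 3; remove that cell from P, ejecting 6. So w(5) = 6. P is now [[1, 4], [3, 7]].
Step i=4: Q has 4 at row 2, column 2; remove 7 from row 2 of P and reverse-bump: 7 enters row 1 and ejects 4. So w(4) = 4. P is now [[1, 7], [3]].
Step i=3: Q has 3 at row 1, column 2; remove that cell from P, ejecting 7. So w(3) = 7. P is now [[1], [3]].
Step i=2: Q has 2 at row 2, column 1; remove 3 from row 2 of P and reverse-bump: 3 enters row 1 and ejects 1. So w(2) = 1. P is now [[3]].
Step i=1: Q has 1 at row 1, column 1; remove that cell from P, ejecting 3. So w(1) = 3. P is now [].

So w = 3 1 7 4 6 5 2.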